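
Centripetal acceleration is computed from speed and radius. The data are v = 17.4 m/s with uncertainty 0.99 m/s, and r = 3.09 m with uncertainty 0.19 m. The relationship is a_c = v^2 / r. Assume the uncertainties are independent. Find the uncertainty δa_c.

12.7 m/s^2

Products/powers → add relative errors in quadrature, weighted by exponent:
  (2·δv/v)² = (2×0.0569)² = 0.0129;  (-1·δr/r)² = (-1×0.0615)² = 0.00378
δa_c/a_c = √(0.0167) = 0.129
a_c = 98.0 m/s^2, so δa_c = 0.129 × 98.0 = 12.7 m/s^2.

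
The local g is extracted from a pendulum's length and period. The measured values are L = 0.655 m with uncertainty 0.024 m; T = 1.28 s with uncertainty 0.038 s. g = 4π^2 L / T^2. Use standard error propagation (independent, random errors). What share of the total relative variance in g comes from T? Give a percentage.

72.4%

(δg/g)² = (1·δL/L)² + (-2·δT/T)²
  L term: (1×0.0366)² = 0.00134
  T term: (-2×0.0297)² = 0.00353
Total = 0.00487. Share from T = 0.00353/0.00487 = 0.724.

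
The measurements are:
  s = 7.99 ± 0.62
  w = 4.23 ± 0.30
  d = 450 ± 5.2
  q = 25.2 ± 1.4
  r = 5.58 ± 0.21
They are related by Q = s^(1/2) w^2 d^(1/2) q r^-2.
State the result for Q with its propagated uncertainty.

Each factor contributes (exponent × relative error)² to (δQ/Q)²:
  (½·δs/s)² = (0.5×0.0776)² = 0.00151;  (2·δw/w)² = (2×0.0709)² = 0.0201;  (½·δd/d)² = (0.5×0.0116)² = 3.34e-05;  (1·δq/q)² = (1×0.0556)² = 0.00309;  (-2·δr/r)² = (-2×0.0376)² = 0.00567
δQ/Q = √(0.0304) = 0.174
Q = 868, so δQ = 0.174 × 868 = 151.

868 ± 151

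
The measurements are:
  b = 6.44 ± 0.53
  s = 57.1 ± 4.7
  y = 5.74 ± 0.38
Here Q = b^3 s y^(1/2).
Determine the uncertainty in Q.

9590

Q is a product of powers, so relative uncertainties combine in quadrature:
  (3·δb/b)² = (3×0.0823)² = 0.0610;  (1·δs/s)² = (1×0.0823)² = 0.00678;  (½·δy/y)² = (0.5×0.0662)² = 0.00110
δQ/Q = √(0.0688) = 0.262
Q = 36500, so δQ = 0.262 × 36500 = 9590.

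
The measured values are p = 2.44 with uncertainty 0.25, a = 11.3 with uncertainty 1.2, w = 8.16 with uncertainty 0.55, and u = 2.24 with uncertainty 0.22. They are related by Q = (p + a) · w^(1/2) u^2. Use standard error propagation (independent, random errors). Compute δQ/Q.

Let h = p + a = 13.7. δh = √(δp² + δa²) = √(0.0625 + 1.44) = 1.23, so δh/h = 0.0892.
Q is then a monomial in h, w, u:
δQ/Q = √((δh/h)² + (½·δw/w)² + (2·δu/u)²) = √(0.00796 + 0.00114 + 0.0386) = 0.218

0.218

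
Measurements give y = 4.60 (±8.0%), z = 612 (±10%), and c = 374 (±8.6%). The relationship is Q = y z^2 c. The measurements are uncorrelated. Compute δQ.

Q is a product of powers, so relative uncertainties combine in quadrature:
  (1·δy/y)² = (1×0.0800)² = 0.00640;  (2·δz/z)² = (2×0.100)² = 0.0400;  (1·δc/c)² = (1×0.0860)² = 0.00740
δQ/Q = √(0.0538) = 0.232
Q = 6.44e+08, so δQ = 0.232 × 6.44e+08 = 1.49e+08.

1.49e+08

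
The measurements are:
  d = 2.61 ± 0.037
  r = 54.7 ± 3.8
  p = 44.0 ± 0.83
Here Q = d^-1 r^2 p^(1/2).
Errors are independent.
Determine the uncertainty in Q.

For a monomial Q ∝ d^-1, r^2, p^(1/2), fractional errors add in quadrature:
  (-1·δd/d)² = (-1×0.0142)² = 0.000201;  (2·δr/r)² = (2×0.0695)² = 0.0193;  (½·δp/p)² = (0.5×0.0189)² = 8.9e-05
δQ/Q = √(0.0196) = 0.140
Q = 7600, so δQ = 0.140 × 7600 = 1060.

1060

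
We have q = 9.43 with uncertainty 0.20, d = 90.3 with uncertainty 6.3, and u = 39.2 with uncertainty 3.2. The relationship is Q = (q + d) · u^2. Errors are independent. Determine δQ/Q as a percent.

Let w = q + d = 99.7. δw = √(δq² + δd²) = √(0.0400 + 39.7) = 6.30, so δw/w = 0.0632.
Q is then a monomial in w, u:
δQ/Q = √((δw/w)² + (2·δu/u)²) = √(0.00399 + 0.0267) = 0.175

17.5%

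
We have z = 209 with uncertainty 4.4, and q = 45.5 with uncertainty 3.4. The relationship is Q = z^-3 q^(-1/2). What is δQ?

Relative error in a monomial: (δQ/Q)² = Σ (nᵢ · δxᵢ/xᵢ)².
  (-3·δz/z)² = (-3×0.0211)² = 0.00399;  (−½·δq/q)² = (-0.5×0.0747)² = 0.00140
δQ/Q = √(0.00538) = 0.0734
Q = 1.62e-08, so δQ = 0.0734 × 1.62e-08 = 1.19e-09.

1.19e-09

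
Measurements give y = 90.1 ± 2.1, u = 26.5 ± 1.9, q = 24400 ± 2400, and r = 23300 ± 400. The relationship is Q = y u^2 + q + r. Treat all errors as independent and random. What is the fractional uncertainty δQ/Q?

Let p = y·u^2 = 63300. δp/p = √((1·δy/y)² + (2·δu/u)²) = √(0.000543 + 0.0206) = 0.145, so δp = 9190.
Q = p + q + r: δQ = √(δp² + δq² + δr²) = √(8.45e+07 + 5.76e+06 + 1.6e+05) = 9510
Q = 1.11e+05, so δQ/Q = 9510/1.11e+05 = 0.0857.

0.0857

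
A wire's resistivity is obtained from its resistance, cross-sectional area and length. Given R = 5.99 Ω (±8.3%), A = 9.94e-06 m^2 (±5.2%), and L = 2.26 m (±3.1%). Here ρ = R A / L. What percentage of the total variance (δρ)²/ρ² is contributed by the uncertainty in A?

25.6%

(δρ/ρ)² = (1·δR/R)² + (1·δA/A)² + (-1·δL/L)²
  R term: (1×0.0830)² = 0.00689
  A term: (1×0.0520)² = 0.00270
  L term: (-1×0.0310)² = 0.000961
Total = 0.0106. Share from A = 0.00270/0.0106 = 0.256.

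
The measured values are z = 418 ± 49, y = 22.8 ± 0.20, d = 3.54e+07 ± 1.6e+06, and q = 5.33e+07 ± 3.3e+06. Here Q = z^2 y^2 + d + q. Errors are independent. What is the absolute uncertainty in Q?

Let p = z^2·y^2 = 9.08e+07. δp/p = √((2·δz/z)² + (2·δy/y)²) = √(0.0550 + 0.000308) = 0.235, so δp = 2.14e+07.
Q = p + d + q: δQ = √(δp² + δd² + δq²) = √(4.56e+14 + 2.56e+12 + 1.09e+13) = 2.17e+07

2.17e+07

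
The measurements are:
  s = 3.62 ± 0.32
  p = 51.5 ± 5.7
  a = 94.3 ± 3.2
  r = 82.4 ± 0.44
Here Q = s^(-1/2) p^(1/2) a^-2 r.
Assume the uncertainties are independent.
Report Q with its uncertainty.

Products/powers → add relative errors in quadrature, weighted by exponent:
  (−½·δs/s)² = (-0.5×0.0884)² = 0.00195;  (½·δp/p)² = (0.5×0.111)² = 0.00306;  (-2·δa/a)² = (-2×0.0339)² = 0.00461;  (1·δr/r)² = (1×0.00534)² = 2.85e-05
δQ/Q = √(0.00965) = 0.0982
Q = 0.0350, so δQ = 0.0982 × 0.0350 = 0.00343.

0.0350 ± 0.00343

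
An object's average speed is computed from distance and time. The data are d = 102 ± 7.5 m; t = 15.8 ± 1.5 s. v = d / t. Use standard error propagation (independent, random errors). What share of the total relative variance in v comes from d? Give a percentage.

37.5%

(δv/v)² = (1·δd/d)² + (-1·δt/t)²
  d term: (1×0.0735)² = 0.00541
  t term: (-1×0.0949)² = 0.00901
Total = 0.0144. Share from d = 0.00541/0.0144 = 0.375.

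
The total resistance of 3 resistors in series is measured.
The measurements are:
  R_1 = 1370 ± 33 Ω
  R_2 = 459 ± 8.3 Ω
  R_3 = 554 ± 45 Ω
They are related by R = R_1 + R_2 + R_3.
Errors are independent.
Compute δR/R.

Absolute uncertainties add in quadrature for a linear combination:
  (δR_1)² = 1090;  (δR_2)² = 68.9;  (δR_3)² = 2020
δR = √(3180) = 56.4 Ω
R = 2380 Ω, so δR/R = 56.4/2380 = 0.0237.

0.0237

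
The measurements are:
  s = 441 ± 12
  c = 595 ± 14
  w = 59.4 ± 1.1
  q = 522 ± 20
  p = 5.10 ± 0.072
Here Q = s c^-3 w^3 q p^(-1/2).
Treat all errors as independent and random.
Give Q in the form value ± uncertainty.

101 ± 10.3

For a monomial Q ∝ s, c^-3, w^3, q, p^(-1/2), fractional errors add in quadrature:
  (1·δs/s)² = (1×0.0272)² = 0.000740;  (-3·δc/c)² = (-3×0.0235)² = 0.00498;  (3·δw/w)² = (3×0.0185)² = 0.00309;  (1·δq/q)² = (1×0.0383)² = 0.00147;  (−½·δp/p)² = (-0.5×0.0141)² = 4.98e-05
δQ/Q = √(0.0103) = 0.102
Q = 101, so δQ = 0.102 × 101 = 10.3.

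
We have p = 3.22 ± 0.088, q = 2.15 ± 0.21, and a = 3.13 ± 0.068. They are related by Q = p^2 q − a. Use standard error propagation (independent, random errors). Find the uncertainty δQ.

Let w = p^2·q = 22.3. δw/w = √((2·δp/p)² + (1·δq/q)²) = √(0.00299 + 0.00954) = 0.112, so δw = 2.50.
Q = w − a: δQ = √(δw² + δa²) = √(6.23 + 0.00462) = 2.50

2.50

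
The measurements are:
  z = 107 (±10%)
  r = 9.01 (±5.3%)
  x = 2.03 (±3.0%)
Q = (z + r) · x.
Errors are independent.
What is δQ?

22.9

Let u = z + r = 116. δu = √(δz² + δr²) = √(114 + 0.228) = 10.7, so δu/u = 0.0923.
Q is then a monomial in u, x:
δQ/Q = √((δu/u)² + (1·δx/x)²) = √(0.00852 + 0.000900) = 0.0971
Q = 236, so δQ = 0.0971 × 236 = 22.9.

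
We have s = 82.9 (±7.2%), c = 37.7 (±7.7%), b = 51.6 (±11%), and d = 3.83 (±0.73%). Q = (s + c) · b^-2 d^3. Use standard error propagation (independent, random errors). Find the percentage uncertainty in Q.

22.8%

Let u = s + c = 121. δu = √(δs² + δc²) = √(35.6 + 8.43) = 6.64, so δu/u = 0.0550.
Q is then a monomial in u, b, d:
δQ/Q = √((δu/u)² + (-2·δb/b)² + (3·δd/d)²) = √(0.00303 + 0.0484 + 0.000480) = 0.228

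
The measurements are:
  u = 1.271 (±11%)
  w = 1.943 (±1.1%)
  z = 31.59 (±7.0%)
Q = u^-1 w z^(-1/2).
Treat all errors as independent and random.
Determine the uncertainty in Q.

0.0315

Since Q is a product/quotient, work with relative uncertainties:
  (-1·δu/u)² = (-1×0.110)² = 0.0121;  (1·δw/w)² = (1×0.0110)² = 0.000121;  (−½·δz/z)² = (-0.5×0.0700)² = 0.00123
δQ/Q = √(0.0134) = 0.116
Q = 0.2720, so δQ = 0.116 × 0.2720 = 0.0315.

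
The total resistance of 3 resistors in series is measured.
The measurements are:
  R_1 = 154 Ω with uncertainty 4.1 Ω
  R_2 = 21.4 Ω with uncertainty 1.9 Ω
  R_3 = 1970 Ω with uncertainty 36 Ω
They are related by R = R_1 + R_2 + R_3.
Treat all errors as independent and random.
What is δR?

Sums and differences: (δR)² = Σ (cᵢ δxᵢ)².
  (δR_1)² = 16.8;  (δR_2)² = 3.61;  (δR_3)² = 1300
δR = √(1320) = 36.3 Ω

36.3 Ω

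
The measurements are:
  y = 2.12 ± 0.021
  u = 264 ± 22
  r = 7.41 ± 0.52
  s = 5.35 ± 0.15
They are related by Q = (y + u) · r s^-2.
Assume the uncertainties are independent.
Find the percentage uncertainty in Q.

Let w = y + u = 266. δw = √(δy² + δu²) = √(0.000441 + 484) = 22.0, so δw/w = 0.0827.
Q is then a monomial in w, r, s:
δQ/Q = √((δw/w)² + (1·δr/r)² + (-2·δs/s)²) = √(0.00683 + 0.00492 + 0.00314) = 0.122

12.2%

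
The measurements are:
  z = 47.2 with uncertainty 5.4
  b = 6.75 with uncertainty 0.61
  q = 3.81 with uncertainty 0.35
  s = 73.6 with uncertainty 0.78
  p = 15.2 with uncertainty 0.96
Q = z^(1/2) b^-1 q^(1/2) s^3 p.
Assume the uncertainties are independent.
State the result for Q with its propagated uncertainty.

Since Q is a product/quotient, work with relative uncertainties:
  (½·δz/z)² = (0.5×0.114)² = 0.00327;  (-1·δb/b)² = (-1×0.0904)² = 0.00817;  (½·δq/q)² = (0.5×0.0919)² = 0.00211;  (3·δs/s)² = (3×0.0106)² = 0.00101;  (1·δp/p)² = (1×0.0632)² = 0.00399
δQ/Q = √(0.0185) = 0.136
Q = 1.2e+07, so δQ = 0.136 × 1.2e+07 = 1.64e+06.

(1.20 ± 0.164) × 10^7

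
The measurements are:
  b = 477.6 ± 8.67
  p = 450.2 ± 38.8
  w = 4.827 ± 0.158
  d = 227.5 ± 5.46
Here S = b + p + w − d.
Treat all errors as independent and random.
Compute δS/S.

0.0569

S is a linear combination, so absolute uncertainties add in quadrature:
  (δb)² = 75.2;  (δp)² = 1510;  (δw)² = 0.0250;  (δd)² = 29.8
δS = √(1610) = 40.1
S = 705.1, so δS/S = 40.1/705.1 = 0.0569.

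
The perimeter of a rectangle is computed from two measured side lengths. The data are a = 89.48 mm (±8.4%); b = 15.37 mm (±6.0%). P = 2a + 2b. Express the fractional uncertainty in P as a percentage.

7.22%

P is a linear combination, so absolute uncertainties add in quadrature:
  (2·δa)² = 226;  (2·δb)² = 3.40
δP = √(229) = 15.1 mm
P = 209.7 mm, so δP/P = 15.1/209.7 = 0.0722.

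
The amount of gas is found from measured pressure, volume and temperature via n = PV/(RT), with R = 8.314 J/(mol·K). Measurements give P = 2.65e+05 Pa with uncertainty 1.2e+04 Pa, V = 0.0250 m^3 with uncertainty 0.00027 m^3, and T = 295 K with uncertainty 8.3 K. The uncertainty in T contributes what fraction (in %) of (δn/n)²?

26.8%

(δn/n)² = (1·δP/P)² + (1·δV/V)² + (-1·δT/T)²
  P term: (1×0.0453)² = 0.00205
  V term: (1×0.0108)² = 0.000117
  T term: (-1×0.0281)² = 0.000792
Total = 0.00296. Share from T = 0.000792/0.00296 = 0.268.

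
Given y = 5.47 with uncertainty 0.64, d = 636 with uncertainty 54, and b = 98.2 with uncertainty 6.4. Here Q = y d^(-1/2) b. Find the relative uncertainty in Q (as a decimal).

Q is a product of powers, so relative uncertainties combine in quadrature:
  (1·δy/y)² = (1×0.117)² = 0.0137;  (−½·δd/d)² = (-0.5×0.0849)² = 0.00180;  (1·δb/b)² = (1×0.0652)² = 0.00425
δQ/Q = √(0.0197) = 0.140

0.140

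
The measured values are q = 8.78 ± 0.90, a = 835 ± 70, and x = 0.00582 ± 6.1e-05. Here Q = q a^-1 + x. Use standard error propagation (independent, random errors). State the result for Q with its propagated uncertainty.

Let p = q·a^-1 = 0.0105. δp/p = √((1·δq/q)² + (-1·δa/a)²) = √(0.0105 + 0.00703) = 0.132, so δp = 0.00139.
Q = p + x: δQ = √(δp² + δx²) = √(1.94e-06 + 3.72e-09) = 0.00139
Q = 0.0163.

0.0163 ± 0.00139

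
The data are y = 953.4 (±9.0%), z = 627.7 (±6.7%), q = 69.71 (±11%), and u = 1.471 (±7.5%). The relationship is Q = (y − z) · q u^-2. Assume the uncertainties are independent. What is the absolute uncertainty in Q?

3650

Let w = y − z = 325.7. δw = √(δy² + δz²) = √(7360 + 1770) = 95.6, so δw/w = 0.293.
Q is then a monomial in w, q, u:
δQ/Q = √((δw/w)² + (1·δq/q)² + (-2·δu/u)²) = √(0.0861 + 0.0121 + 0.0225) = 0.347
Q = 10490, so δQ = 0.347 × 10490 = 3650.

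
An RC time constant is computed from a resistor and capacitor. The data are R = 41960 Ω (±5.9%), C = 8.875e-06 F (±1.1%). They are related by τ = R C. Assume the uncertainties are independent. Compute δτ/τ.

τ is a product of powers, so relative uncertainties combine in quadrature:
  (1·δR/R)² = (1×0.0590)² = 0.00348;  (1·δC/C)² = (1×0.0110)² = 0.000121
δτ/τ = √(0.00360) = 0.0600

0.0600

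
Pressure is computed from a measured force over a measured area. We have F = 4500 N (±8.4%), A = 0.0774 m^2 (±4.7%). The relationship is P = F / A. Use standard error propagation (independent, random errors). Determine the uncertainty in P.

Since P is a product/quotient, work with relative uncertainties:
  (1·δF/F)² = (1×0.0840)² = 0.00706;  (-1·δA/A)² = (-1×0.0470)² = 0.00221
δP/P = √(0.00927) = 0.0963
P = 58100 Pa, so δP = 0.0963 × 58100 = 5600 Pa.

5600 Pa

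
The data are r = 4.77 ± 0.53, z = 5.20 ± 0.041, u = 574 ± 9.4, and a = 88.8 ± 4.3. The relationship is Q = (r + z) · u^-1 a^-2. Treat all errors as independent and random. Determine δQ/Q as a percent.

Let w = r + z = 9.97. δw = √(δr² + δz²) = √(0.281 + 0.00168) = 0.532, so δw/w = 0.0533.
Q is then a monomial in w, u, a:
δQ/Q = √((δw/w)² + (-1·δu/u)² + (-2·δa/a)²) = √(0.00284 + 0.000268 + 0.00938) = 0.112

11.2%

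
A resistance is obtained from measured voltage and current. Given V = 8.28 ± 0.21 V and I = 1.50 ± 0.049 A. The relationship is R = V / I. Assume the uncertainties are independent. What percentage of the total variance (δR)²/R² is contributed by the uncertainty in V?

37.6%

(δR/R)² = (1·δV/V)² + (-1·δI/I)²
  V term: (1×0.0254)² = 0.000643
  I term: (-1×0.0327)² = 0.00107
Total = 0.00171. Share from V = 0.000643/0.00171 = 0.376.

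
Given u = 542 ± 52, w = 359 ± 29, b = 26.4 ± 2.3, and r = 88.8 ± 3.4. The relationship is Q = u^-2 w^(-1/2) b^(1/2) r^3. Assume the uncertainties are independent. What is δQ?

Q is a product of powers, so relative uncertainties combine in quadrature:
  (-2·δu/u)² = (-2×0.0959)² = 0.0368;  (−½·δw/w)² = (-0.5×0.0808)² = 0.00163;  (½·δb/b)² = (0.5×0.0871)² = 0.00190;  (3·δr/r)² = (3×0.0383)² = 0.0132
δQ/Q = √(0.0535) = 0.231
Q = 0.646, so δQ = 0.231 × 0.646 = 0.150.

0.150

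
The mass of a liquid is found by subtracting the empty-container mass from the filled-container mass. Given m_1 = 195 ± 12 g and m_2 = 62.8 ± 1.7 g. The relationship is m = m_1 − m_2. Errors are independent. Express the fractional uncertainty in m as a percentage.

9.17%

Absolute uncertainties add in quadrature for a linear combination:
  (δm_1)² = 144;  (δm_2)² = 2.89
δm = √(147) = 12.1 g
m = 132 g, so δm/m = 12.1/132 = 0.0917.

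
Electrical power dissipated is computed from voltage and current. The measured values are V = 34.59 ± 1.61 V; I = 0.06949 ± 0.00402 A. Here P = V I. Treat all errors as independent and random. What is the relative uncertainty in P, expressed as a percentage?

7.43%

P is a product of powers, so relative uncertainties combine in quadrature:
  (1·δV/V)² = (1×0.0465)² = 0.00217;  (1·δI/I)² = (1×0.0579)² = 0.00335
δP/P = √(0.00551) = 0.0743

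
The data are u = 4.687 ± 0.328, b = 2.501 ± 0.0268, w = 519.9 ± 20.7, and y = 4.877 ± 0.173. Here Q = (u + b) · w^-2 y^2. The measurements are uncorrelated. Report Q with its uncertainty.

(6.325 ± 0.734) × 10^-4

Let h = u + b = 7.188. δh = √(δu² + δb²) = √(0.108 + 0.000718) = 0.329, so δh/h = 0.0458.
Q is then a monomial in h, w, y:
δQ/Q = √((δh/h)² + (-2·δw/w)² + (2·δy/y)²) = √(0.00210 + 0.00634 + 0.00503) = 0.116
Q = 0.0006325, so δQ = 0.116 × 0.0006325 = 7.34e-05.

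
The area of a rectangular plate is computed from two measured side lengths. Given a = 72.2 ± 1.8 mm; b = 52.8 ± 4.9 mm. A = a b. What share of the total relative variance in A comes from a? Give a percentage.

(δA/A)² = (1·δa/a)² + (1·δb/b)²
  a term: (1×0.0249)² = 0.000622
  b term: (1×0.0928)² = 0.00861
Total = 0.00923. Share from a = 0.000622/0.00923 = 0.0673.

6.73%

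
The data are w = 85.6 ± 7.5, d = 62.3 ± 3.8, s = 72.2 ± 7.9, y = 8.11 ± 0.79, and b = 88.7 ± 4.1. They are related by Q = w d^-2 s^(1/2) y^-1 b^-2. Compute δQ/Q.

Since Q is a product/quotient, work with relative uncertainties:
  (1·δw/w)² = (1×0.0876)² = 0.00768;  (-2·δd/d)² = (-2×0.0610)² = 0.0149;  (½·δs/s)² = (0.5×0.109)² = 0.00299;  (-1·δy/y)² = (-1×0.0974)² = 0.00949;  (-2·δb/b)² = (-2×0.0462)² = 0.00855
δQ/Q = √(0.0436) = 0.209

0.209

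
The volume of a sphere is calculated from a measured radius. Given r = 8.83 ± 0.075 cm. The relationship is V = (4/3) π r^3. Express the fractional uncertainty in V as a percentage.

Each factor contributes (exponent × relative error)² to (δV/V)²:
  (3·δr/r)² = (3×0.00849)² = 0.000649
δV/V = √(0.000649) = 0.0255

2.55%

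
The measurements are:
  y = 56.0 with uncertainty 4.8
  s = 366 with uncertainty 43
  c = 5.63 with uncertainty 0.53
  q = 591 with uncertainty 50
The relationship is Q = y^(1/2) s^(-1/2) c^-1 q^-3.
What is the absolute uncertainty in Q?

For a monomial Q ∝ y^(1/2), s^(-1/2), c^-1, q^-3, fractional errors add in quadrature:
  (½·δy/y)² = (0.5×0.0857)² = 0.00184;  (−½·δs/s)² = (-0.5×0.117)² = 0.00345;  (-1·δc/c)² = (-1×0.0941)² = 0.00886;  (-3·δq/q)² = (-3×0.0846)² = 0.0644
δQ/Q = √(0.0786) = 0.280
Q = 3.37e-10, so δQ = 0.280 × 3.37e-10 = 9.43e-11.

9.43e-11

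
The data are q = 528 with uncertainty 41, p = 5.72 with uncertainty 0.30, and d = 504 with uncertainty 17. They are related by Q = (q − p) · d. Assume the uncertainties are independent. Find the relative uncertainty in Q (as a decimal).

0.0854

Let u = q − p = 522. δu = √(δq² + δp²) = √(1680 + 0.0900) = 41.0, so δu/u = 0.0785.
Q is then a monomial in u, d:
δQ/Q = √((δu/u)² + (1·δd/d)²) = √(0.00616 + 0.00114) = 0.0854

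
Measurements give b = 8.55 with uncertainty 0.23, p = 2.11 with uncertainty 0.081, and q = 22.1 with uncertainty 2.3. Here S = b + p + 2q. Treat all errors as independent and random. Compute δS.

Absolute uncertainties add in quadrature for a linear combination:
  (δb)² = 0.0529;  (δp)² = 0.00656;  (2·δq)² = 21.2
δS = √(21.2) = 4.61

4.61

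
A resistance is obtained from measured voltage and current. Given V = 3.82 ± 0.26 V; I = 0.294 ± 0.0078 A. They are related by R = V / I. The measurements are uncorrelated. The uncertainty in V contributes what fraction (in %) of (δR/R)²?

(δR/R)² = (1·δV/V)² + (-1·δI/I)²
  V term: (1×0.0681)² = 0.00463
  I term: (-1×0.0265)² = 0.000704
Total = 0.00534. Share from V = 0.00463/0.00534 = 0.868.

86.8%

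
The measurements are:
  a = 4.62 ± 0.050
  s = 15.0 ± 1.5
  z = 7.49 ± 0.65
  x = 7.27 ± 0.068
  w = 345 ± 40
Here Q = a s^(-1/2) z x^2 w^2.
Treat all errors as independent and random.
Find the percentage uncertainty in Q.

25.4%

For a monomial Q ∝ a, s^(-1/2), z, x^2, w^2, fractional errors add in quadrature:
  (1·δa/a)² = (1×0.0108)² = 0.000117;  (−½·δs/s)² = (-0.5×0.100)² = 0.00250;  (1·δz/z)² = (1×0.0868)² = 0.00753;  (2·δx/x)² = (2×0.00935)² = 0.000350;  (2·δw/w)² = (2×0.116)² = 0.0538
δQ/Q = √(0.0643) = 0.254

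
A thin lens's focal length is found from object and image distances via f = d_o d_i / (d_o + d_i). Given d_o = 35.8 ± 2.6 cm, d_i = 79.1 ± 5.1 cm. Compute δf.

∂f/∂d_o = (d_i/(d_o+d_i))² = 0.474;  ∂f/∂d_i = (d_o/(d_o+d_i))² = 0.0971
δf = √((∂f/∂d_o · δd_o)² + (∂f/∂d_i · δd_i)²) = √(1.52 + 0.245) = 1.33 cm

1.33 cm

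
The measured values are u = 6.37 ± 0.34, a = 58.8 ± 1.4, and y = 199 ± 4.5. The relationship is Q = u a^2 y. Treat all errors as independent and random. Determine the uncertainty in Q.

3.29e+05

Products/powers → add relative errors in quadrature, weighted by exponent:
  (1·δu/u)² = (1×0.0534)² = 0.00285;  (2·δa/a)² = (2×0.0238)² = 0.00227;  (1·δy/y)² = (1×0.0226)² = 0.000511
δQ/Q = √(0.00563) = 0.0750
Q = 4.38e+06, so δQ = 0.0750 × 4.38e+06 = 3.29e+05.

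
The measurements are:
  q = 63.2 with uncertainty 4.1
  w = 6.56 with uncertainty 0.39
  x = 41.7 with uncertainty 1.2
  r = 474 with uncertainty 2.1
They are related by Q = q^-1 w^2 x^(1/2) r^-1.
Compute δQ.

Since Q is a product/quotient, work with relative uncertainties:
  (-1·δq/q)² = (-1×0.0649)² = 0.00421;  (2·δw/w)² = (2×0.0595)² = 0.0141;  (½·δx/x)² = (0.5×0.0288)² = 0.000207;  (-1·δr/r)² = (-1×0.00443)² = 1.96e-05
δQ/Q = √(0.0186) = 0.136
Q = 0.00928, so δQ = 0.136 × 0.00928 = 0.00126.

0.00126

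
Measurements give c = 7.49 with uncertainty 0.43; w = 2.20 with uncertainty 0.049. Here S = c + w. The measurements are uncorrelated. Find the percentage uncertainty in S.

4.47%

Absolute uncertainties add in quadrature for a linear combination:
  (δc)² = 0.185;  (δw)² = 0.00240
δS = √(0.187) = 0.433
S = 9.69, so δS/S = 0.433/9.69 = 0.0447.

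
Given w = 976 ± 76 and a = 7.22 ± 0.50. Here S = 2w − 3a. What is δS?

152

S is a linear combination, so absolute uncertainties add in quadrature:
  (2·δw)² = 23100;  (3·δa)² = 2.25
δS = √(23100) = 152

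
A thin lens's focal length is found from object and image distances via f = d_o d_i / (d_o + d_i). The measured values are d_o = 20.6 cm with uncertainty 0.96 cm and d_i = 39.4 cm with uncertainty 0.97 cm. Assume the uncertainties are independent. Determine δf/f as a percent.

∂f/∂d_o = (d_i/(d_o+d_i))² = 0.431;  ∂f/∂d_i = (d_o/(d_o+d_i))² = 0.118
δf = √((∂f/∂d_o · δd_o)² + (∂f/∂d_i · δd_i)²) = √(0.171 + 0.0131) = 0.429 cm
f = 13.5 cm, so δf/f = 0.429/13.5 = 0.0317.

3.17%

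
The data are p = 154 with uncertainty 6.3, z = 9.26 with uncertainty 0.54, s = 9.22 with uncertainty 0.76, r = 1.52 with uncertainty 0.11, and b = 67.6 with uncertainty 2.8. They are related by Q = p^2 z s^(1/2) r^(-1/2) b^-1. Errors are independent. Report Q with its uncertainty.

8000 ± 974

Relative error in a monomial: (δQ/Q)² = Σ (nᵢ · δxᵢ/xᵢ)².
  (2·δp/p)² = (2×0.0409)² = 0.00669;  (1·δz/z)² = (1×0.0583)² = 0.00340;  (½·δs/s)² = (0.5×0.0824)² = 0.00170;  (−½·δr/r)² = (-0.5×0.0724)² = 0.00131;  (-1·δb/b)² = (-1×0.0414)² = 0.00172
δQ/Q = √(0.0148) = 0.122
Q = 8000, so δQ = 0.122 × 8000 = 974.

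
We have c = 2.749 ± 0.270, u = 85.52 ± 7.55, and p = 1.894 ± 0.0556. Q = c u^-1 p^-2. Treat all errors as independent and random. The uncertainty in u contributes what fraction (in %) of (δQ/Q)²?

(δQ/Q)² = (1·δc/c)² + (-1·δu/u)² + (-2·δp/p)²
  c term: (1×0.0982)² = 0.00965
  u term: (-1×0.0883)² = 0.00779
  p term: (-2×0.0294)² = 0.00345
Total = 0.0209. Share from u = 0.00779/0.0209 = 0.373.

37.3%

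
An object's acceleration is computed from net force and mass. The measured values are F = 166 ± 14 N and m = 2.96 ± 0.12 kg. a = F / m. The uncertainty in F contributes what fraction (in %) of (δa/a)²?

81.2%

(δa/a)² = (1·δF/F)² + (-1·δm/m)²
  F term: (1×0.0843)² = 0.00711
  m term: (-1×0.0405)² = 0.00164
Total = 0.00876. Share from F = 0.00711/0.00876 = 0.812.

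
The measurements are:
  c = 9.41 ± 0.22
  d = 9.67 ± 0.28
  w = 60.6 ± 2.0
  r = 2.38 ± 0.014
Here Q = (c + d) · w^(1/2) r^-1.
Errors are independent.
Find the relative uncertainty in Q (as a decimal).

Let u = c + d = 19.1. δu = √(δc² + δd²) = √(0.0484 + 0.0784) = 0.356, so δu/u = 0.0187.
Q is then a monomial in u, w, r:
δQ/Q = √((δu/u)² + (½·δw/w)² + (-1·δr/r)²) = √(0.000348 + 0.000272 + 3.46e-05) = 0.0256

0.0256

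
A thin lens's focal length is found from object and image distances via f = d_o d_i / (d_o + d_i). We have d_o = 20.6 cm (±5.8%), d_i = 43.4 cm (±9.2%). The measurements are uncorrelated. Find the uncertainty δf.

∂f/∂d_o = (d_i/(d_o+d_i))² = 0.460;  ∂f/∂d_i = (d_o/(d_o+d_i))² = 0.104
δf = √((∂f/∂d_o · δd_o)² + (∂f/∂d_i · δd_i)²) = √(0.302 + 0.171) = 0.688 cm

0.688 cm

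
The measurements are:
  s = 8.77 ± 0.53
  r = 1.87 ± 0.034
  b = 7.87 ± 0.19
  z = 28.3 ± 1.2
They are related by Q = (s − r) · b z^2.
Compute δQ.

Let u = s − r = 6.90. δu = √(δs² + δr²) = √(0.281 + 0.00116) = 0.531, so δu/u = 0.0770.
Q is then a monomial in u, b, z:
δQ/Q = √((δu/u)² + (1·δb/b)² + (2·δz/z)²) = √(0.00592 + 0.000583 + 0.00719) = 0.117
Q = 43500, so δQ = 0.117 × 43500 = 5090.

5090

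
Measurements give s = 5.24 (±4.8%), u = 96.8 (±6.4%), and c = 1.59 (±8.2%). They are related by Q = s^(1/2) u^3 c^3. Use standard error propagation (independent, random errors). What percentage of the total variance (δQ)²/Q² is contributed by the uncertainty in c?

(δQ/Q)² = (½·δs/s)² + (3·δu/u)² + (3·δc/c)²
  s term: (0.5×0.0480)² = 0.000576
  u term: (3×0.0640)² = 0.0369
  c term: (3×0.0820)² = 0.0605
Total = 0.0980. Share from c = 0.0605/0.0980 = 0.618.

61.8%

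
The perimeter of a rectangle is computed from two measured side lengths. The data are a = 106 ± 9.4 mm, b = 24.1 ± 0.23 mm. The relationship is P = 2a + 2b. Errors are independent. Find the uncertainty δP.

For a sum/difference, combine absolute errors in quadrature:
  (2·δa)² = 353;  (2·δb)² = 0.212
δP = √(354) = 18.8 mm

18.8 mm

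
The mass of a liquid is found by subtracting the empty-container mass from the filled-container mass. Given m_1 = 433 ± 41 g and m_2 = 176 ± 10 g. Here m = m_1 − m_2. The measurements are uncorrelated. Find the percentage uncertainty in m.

Each term contributes (cᵢ δxᵢ)² to (δm)²:
  (δm_1)² = 1680;  (δm_2)² = 100
δm = √(1780) = 42.2 g
m = 257 g, so δm/m = 42.2/257 = 0.164.

16.4%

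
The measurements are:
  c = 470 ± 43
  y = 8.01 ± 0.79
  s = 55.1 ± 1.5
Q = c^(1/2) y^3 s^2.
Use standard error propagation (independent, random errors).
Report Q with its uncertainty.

(3.38 ± 1.03) × 10^7

For a monomial Q ∝ c^(1/2), y^3, s^2, fractional errors add in quadrature:
  (½·δc/c)² = (0.5×0.0915)² = 0.00209;  (3·δy/y)² = (3×0.0986)² = 0.0875;  (2·δs/s)² = (2×0.0272)² = 0.00296
δQ/Q = √(0.0926) = 0.304
Q = 3.38e+07, so δQ = 0.304 × 3.38e+07 = 1.03e+07.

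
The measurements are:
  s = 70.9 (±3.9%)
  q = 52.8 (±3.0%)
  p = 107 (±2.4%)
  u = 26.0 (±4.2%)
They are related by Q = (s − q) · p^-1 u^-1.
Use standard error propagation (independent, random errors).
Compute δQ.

0.00119

Let w = s − q = 18.1. δw = √(δs² + δq²) = √(7.65 + 2.51) = 3.19, so δw/w = 0.176.
Q is then a monomial in w, p, u:
δQ/Q = √((δw/w)² + (-1·δp/p)² + (-1·δu/u)²) = √(0.0310 + 0.000576 + 0.00176) = 0.183
Q = 0.00651, so δQ = 0.183 × 0.00651 = 0.00119.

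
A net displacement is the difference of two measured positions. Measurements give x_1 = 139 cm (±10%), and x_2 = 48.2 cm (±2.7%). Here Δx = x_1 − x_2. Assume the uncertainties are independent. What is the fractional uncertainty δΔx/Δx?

Each term contributes (cᵢ δxᵢ)² to (δΔx)²:
  (δx_1)² = 193;  (δx_2)² = 1.69
δΔx = √(195) = 14.0 cm
Δx = 90.8 cm, so δΔx/Δx = 14.0/90.8 = 0.154.

0.154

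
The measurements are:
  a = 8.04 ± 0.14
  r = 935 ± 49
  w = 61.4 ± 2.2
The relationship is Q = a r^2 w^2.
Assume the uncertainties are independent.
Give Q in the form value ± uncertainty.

(2.65 ± 0.340) × 10^10

Products/powers → add relative errors in quadrature, weighted by exponent:
  (1·δa/a)² = (1×0.0174)² = 0.000303;  (2·δr/r)² = (2×0.0524)² = 0.0110;  (2·δw/w)² = (2×0.0358)² = 0.00514
δQ/Q = √(0.0164) = 0.128
Q = 2.65e+10, so δQ = 0.128 × 2.65e+10 = 3.4e+09.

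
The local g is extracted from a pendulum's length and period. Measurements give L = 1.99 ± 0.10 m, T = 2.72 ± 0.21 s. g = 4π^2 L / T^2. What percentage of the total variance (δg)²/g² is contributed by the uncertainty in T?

(δg/g)² = (1·δL/L)² + (-2·δT/T)²
  L term: (1×0.0503)² = 0.00253
  T term: (-2×0.0772)² = 0.0238
Total = 0.0264. Share from T = 0.0238/0.0264 = 0.904.

90.4%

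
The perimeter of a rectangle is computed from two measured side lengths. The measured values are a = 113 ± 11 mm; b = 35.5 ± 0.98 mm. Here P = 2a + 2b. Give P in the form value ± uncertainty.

297 ± 22.1 mm

Each term contributes (cᵢ δxᵢ)² to (δP)²:
  (2·δa)² = 484;  (2·δb)² = 3.84
δP = √(488) = 22.1 mm
P = 297 mm.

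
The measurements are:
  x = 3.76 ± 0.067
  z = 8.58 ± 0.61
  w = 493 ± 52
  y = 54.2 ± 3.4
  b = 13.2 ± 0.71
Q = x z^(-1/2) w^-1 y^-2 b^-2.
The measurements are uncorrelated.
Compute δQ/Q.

0.200

Since Q is a product/quotient, work with relative uncertainties:
  (1·δx/x)² = (1×0.0178)² = 0.000318;  (−½·δz/z)² = (-0.5×0.0711)² = 0.00126;  (-1·δw/w)² = (-1×0.105)² = 0.0111;  (-2·δy/y)² = (-2×0.0627)² = 0.0157;  (-2·δb/b)² = (-2×0.0538)² = 0.0116
δQ/Q = √(0.0400) = 0.200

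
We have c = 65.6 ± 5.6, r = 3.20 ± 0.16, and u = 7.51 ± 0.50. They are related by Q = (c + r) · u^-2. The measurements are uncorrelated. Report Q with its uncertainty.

Let w = c + r = 68.8. δw = √(δc² + δr²) = √(31.4 + 0.0256) = 5.60, so δw/w = 0.0814.
Q is then a monomial in w, u:
δQ/Q = √((δw/w)² + (-2·δu/u)²) = √(0.00663 + 0.0177) = 0.156
Q = 1.22, so δQ = 0.156 × 1.22 = 0.190.

1.22 ± 0.190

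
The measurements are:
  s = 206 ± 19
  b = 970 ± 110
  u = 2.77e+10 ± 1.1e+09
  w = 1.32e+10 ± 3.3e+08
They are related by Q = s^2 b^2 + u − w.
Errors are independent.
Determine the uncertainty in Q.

Let p = s^2·b^2 = 3.99e+10. δp/p = √((2·δs/s)² + (2·δb/b)²) = √(0.0340 + 0.0514) = 0.292, so δp = 1.17e+10.
Q = p + u − w: δQ = √(δp² + δu² + δw²) = √(1.36e+20 + 1.21e+18 + 1.09e+17) = 1.17e+10

1.17e+10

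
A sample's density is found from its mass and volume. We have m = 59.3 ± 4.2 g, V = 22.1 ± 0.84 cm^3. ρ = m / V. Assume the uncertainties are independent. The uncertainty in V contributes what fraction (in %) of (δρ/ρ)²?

22.4%

(δρ/ρ)² = (1·δm/m)² + (-1·δV/V)²
  m term: (1×0.0708)² = 0.00502
  V term: (-1×0.0380)² = 0.00144
Total = 0.00646. Share from V = 0.00144/0.00646 = 0.224.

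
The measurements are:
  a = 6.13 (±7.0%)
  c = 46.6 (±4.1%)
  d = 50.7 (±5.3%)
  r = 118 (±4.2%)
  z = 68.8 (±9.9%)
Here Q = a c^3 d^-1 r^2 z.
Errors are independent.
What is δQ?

2.34e+09

For a monomial Q ∝ a, c^3, d^-1, r^2, z, fractional errors add in quadrature:
  (1·δa/a)² = (1×0.0700)² = 0.00490;  (3·δc/c)² = (3×0.0410)² = 0.0151;  (-1·δd/d)² = (-1×0.0530)² = 0.00281;  (2·δr/r)² = (2×0.0420)² = 0.00706;  (1·δz/z)² = (1×0.0990)² = 0.00980
δQ/Q = √(0.0397) = 0.199
Q = 1.17e+10, so δQ = 0.199 × 1.17e+10 = 2.34e+09.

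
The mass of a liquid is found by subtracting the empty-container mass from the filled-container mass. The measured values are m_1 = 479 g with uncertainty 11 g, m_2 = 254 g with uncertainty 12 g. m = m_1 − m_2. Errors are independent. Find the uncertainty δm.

16.3 g

For a sum/difference, combine absolute errors in quadrature:
  (δm_1)² = 121;  (δm_2)² = 144
δm = √(265) = 16.3 g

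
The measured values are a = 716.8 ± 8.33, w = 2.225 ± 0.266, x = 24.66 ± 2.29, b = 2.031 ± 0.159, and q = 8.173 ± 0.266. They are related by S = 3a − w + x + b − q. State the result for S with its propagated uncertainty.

2167 ± 25.1

For a sum/difference, combine absolute errors in quadrature:
  (3·δa)² = 625;  (δw)² = 0.0708;  (δx)² = 5.24;  (δb)² = 0.0253;  (δq)² = 0.0708
δS = √(630) = 25.1
S = 2167.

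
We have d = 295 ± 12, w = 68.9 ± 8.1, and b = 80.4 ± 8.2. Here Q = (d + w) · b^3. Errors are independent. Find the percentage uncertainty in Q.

Let u = d + w = 364. δu = √(δd² + δw²) = √(144 + 65.6) = 14.5, so δu/u = 0.0398.
Q is then a monomial in u, b:
δQ/Q = √((δu/u)² + (3·δb/b)²) = √(0.00158 + 0.0936) = 0.309

30.9%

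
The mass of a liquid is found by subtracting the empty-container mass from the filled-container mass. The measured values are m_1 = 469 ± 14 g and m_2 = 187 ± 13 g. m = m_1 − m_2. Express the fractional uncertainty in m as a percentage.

Each term contributes (cᵢ δxᵢ)² to (δm)²:
  (δm_1)² = 196;  (δm_2)² = 169
δm = √(365) = 19.1 g
m = 282 g, so δm/m = 19.1/282 = 0.0677.

6.77%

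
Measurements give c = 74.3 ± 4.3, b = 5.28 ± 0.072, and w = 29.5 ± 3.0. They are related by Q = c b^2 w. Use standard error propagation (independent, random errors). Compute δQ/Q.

Each factor contributes (exponent × relative error)² to (δQ/Q)²:
  (1·δc/c)² = (1×0.0579)² = 0.00335;  (2·δb/b)² = (2×0.0136)² = 0.000744;  (1·δw/w)² = (1×0.102)² = 0.0103
δQ/Q = √(0.0144) = 0.120

0.120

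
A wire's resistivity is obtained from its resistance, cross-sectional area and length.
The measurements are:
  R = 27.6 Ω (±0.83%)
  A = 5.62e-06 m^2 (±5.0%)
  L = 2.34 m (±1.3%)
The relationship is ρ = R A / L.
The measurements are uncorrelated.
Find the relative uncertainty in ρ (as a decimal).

0.0523

For a monomial ρ ∝ R, A, L^-1, fractional errors add in quadrature:
  (1·δR/R)² = (1×0.00830)² = 6.89e-05;  (1·δA/A)² = (1×0.0500)² = 0.00250;  (-1·δL/L)² = (-1×0.0130)² = 0.000169
δρ/ρ = √(0.00274) = 0.0523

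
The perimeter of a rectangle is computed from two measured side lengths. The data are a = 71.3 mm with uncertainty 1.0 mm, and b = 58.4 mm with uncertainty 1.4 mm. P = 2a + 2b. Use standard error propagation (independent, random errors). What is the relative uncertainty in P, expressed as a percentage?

1.33%

Sums and differences: (δP)² = Σ (cᵢ δxᵢ)².
  (2·δa)² = 4.00;  (2·δb)² = 7.84
δP = √(11.8) = 3.44 mm
P = 259 mm, so δP/P = 3.44/259 = 0.0133.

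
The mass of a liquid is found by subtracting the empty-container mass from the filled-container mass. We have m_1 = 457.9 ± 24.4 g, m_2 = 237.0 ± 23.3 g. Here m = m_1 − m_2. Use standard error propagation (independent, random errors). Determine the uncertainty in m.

33.7 g

For a sum/difference, combine absolute errors in quadrature:
  (δm_1)² = 595;  (δm_2)² = 543
δm = √(1140) = 33.7 g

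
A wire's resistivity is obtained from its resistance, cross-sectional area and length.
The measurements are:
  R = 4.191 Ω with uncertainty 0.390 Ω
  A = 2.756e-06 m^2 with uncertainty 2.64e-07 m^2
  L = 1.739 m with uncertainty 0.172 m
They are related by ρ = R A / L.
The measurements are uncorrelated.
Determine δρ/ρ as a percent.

16.6%

Products/powers → add relative errors in quadrature, weighted by exponent:
  (1·δR/R)² = (1×0.0931)² = 0.00866;  (1·δA/A)² = (1×0.0958)² = 0.00918;  (-1·δL/L)² = (-1×0.0989)² = 0.00978
δρ/ρ = √(0.0276) = 0.166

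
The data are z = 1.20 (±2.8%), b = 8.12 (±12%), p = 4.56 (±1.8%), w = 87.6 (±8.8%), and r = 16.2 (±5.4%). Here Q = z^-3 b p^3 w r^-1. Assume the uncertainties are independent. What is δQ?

451

For a monomial Q ∝ z^-3, b, p^3, w, r^-1, fractional errors add in quadrature:
  (-3·δz/z)² = (-3×0.0280)² = 0.00706;  (1·δb/b)² = (1×0.120)² = 0.0144;  (3·δp/p)² = (3×0.0180)² = 0.00292;  (1·δw/w)² = (1×0.0880)² = 0.00774;  (-1·δr/r)² = (-1×0.0540)² = 0.00292
δQ/Q = √(0.0350) = 0.187
Q = 2410, so δQ = 0.187 × 2410 = 451.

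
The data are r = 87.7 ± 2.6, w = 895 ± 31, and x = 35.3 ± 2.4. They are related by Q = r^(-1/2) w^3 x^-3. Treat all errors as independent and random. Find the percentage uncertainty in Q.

22.9%

Relative error in a monomial: (δQ/Q)² = Σ (nᵢ · δxᵢ/xᵢ)².
  (−½·δr/r)² = (-0.5×0.0296)² = 0.000220;  (3·δw/w)² = (3×0.0346)² = 0.0108;  (-3·δx/x)² = (-3×0.0680)² = 0.0416
δQ/Q = √(0.0526) = 0.229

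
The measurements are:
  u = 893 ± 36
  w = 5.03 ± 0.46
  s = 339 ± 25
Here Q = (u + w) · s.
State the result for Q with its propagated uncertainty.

(3.04 ± 0.256) × 10^5

Let h = u + w = 898. δh = √(δu² + δw²) = √(1300 + 0.212) = 36.0, so δh/h = 0.0401.
Q is then a monomial in h, s:
δQ/Q = √((δh/h)² + (1·δs/s)²) = √(0.00161 + 0.00544) = 0.0839
Q = 3.04e+05, so δQ = 0.0839 × 3.04e+05 = 25600.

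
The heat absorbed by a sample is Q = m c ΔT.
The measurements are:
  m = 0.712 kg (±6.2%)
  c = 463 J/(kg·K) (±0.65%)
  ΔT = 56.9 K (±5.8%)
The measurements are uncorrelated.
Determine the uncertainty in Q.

Since Q is a product/quotient, work with relative uncertainties:
  (1·δm/m)² = (1×0.0620)² = 0.00384;  (1·δc/c)² = (1×0.00650)² = 4.23e-05;  (1·δΔT/ΔT)² = (1×0.0580)² = 0.00336
δQ/Q = √(0.00725) = 0.0851
Q = 18800 J, so δQ = 0.0851 × 18800 = 1600 J.

1600 J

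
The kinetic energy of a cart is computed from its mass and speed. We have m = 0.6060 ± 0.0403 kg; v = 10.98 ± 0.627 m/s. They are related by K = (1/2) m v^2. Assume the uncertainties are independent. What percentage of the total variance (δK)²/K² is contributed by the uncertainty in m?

(δK/K)² = (1·δm/m)² + (2·δv/v)²
  m term: (1×0.0665)² = 0.00442
  v term: (2×0.0571)² = 0.0130
Total = 0.0175. Share from m = 0.00442/0.0175 = 0.253.

25.3%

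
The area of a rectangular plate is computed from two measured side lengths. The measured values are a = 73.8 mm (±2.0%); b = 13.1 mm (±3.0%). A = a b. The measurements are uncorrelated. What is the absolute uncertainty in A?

A is a product of powers, so relative uncertainties combine in quadrature:
  (1·δa/a)² = (1×0.0200)² = 0.000400;  (1·δb/b)² = (1×0.0300)² = 0.000900
δA/A = √(0.00130) = 0.0361
A = 967 mm^2, so δA = 0.0361 × 967 = 34.9 mm^2.

34.9 mm^2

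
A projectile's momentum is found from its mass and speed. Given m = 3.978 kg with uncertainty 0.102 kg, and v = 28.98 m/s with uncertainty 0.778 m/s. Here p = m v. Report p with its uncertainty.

p is a product of powers, so relative uncertainties combine in quadrature:
  (1·δm/m)² = (1×0.0256)² = 0.000657;  (1·δv/v)² = (1×0.0268)² = 0.000721
δp/p = √(0.00138) = 0.0371
p = 115.3 kg·m/s, so δp = 0.0371 × 115.3 = 4.28 kg·m/s.

115.3 ± 4.28 kg·m/s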